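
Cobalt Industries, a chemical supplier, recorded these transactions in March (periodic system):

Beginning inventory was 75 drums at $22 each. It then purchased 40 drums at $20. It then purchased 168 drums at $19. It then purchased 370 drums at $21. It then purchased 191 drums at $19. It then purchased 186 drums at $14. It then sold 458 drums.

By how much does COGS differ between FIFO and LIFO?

FIFO COGS: 75 @ $22 + 40 @ $20 + 168 @ $19 + 175 @ $21 = $9,317
LIFO COGS: 186 @ $14 + 191 @ $19 + 81 @ $21 = $7,934
Difference = |$9,317 − $7,934| = $1,383

$1,383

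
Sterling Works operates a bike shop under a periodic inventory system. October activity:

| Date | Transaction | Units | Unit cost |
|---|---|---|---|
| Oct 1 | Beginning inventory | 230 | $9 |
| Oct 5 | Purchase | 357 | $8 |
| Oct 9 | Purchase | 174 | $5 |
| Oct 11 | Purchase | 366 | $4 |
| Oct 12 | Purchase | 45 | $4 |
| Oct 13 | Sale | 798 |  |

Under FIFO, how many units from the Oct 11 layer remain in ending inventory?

329

Oct 13, 798 sold [FIFO — oldest first]: 230 @ $9 + 357 @ $8 + 174 @ $5 + 37 @ $4 = $5,944
Ending inventory: 329 @ $4 + 45 @ $4 = $1,496
Check: goods available $7,440 = COGS $5,944 + ending $1,496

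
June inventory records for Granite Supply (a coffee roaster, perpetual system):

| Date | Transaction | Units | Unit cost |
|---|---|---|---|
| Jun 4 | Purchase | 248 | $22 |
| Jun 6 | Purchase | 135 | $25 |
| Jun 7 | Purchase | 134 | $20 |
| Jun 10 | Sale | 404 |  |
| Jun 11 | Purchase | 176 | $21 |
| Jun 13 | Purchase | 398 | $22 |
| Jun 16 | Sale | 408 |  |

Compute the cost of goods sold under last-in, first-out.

Jun 10, 404 sold [LIFO — newest first]: 134 @ $20 + 135 @ $25 + 135 @ $22 = $9,025
Jun 16, 408 sold [LIFO — newest first]: 398 @ $22 + 10 @ $21 = $8,966
Total COGS = $9,025 + $8,966 = $17,991
Ending inventory: 113 @ $22 + 166 @ $21 = $5,972

COGS = $17,991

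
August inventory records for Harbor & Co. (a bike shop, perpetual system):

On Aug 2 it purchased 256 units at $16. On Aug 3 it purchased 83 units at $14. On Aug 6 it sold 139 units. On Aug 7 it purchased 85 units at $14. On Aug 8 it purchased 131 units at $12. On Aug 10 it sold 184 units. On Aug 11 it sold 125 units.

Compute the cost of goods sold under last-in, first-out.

Aug 6, 139 sold [LIFO — newest first]: 83 @ $14 + 56 @ $16 = $2,058
Aug 10, 184 sold [LIFO — newest first]: 131 @ $12 + 53 @ $14 = $2,314
Aug 11, 125 sold [LIFO — newest first]: 32 @ $14 + 93 @ $16 = $1,936
Total COGS = $2,058 + $2,314 + $1,936 = $6,308
Ending inventory: 107 @ $16 = $1,712

COGS = $6,308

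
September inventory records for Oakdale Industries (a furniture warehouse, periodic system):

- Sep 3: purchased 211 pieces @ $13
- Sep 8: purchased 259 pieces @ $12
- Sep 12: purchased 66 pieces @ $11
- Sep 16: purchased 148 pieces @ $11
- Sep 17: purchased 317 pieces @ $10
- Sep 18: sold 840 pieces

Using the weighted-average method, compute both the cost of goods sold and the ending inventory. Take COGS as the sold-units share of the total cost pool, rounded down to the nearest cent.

Sep 18, sell 840: 840/1001 × $11,375.00 → $9,545.45
Ending inventory (cost pool remaining) = $1,829.55

COGS = $9,545.45; ending inventory = $1,829.55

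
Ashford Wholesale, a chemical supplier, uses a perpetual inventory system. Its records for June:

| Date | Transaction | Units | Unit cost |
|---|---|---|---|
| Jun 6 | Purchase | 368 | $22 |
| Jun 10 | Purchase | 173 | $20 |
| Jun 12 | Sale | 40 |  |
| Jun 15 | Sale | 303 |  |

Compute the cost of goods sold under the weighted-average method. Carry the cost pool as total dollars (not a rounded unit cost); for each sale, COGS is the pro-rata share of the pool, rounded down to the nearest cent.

COGS = $7,326.62

After Jun 6: 368 on hand, pool $8,096.00 (≈ $22.0000 each)
After Jun 10: 541 on hand, pool $11,556.00 (≈ $21.3604 each)
Jun 12, sell 40: 40/541 × $11,556.00 → $854.41
Jun 15, sell 303: 303/501 × $10,701.59 → $6,472.21
Total COGS = $854.41 + $6,472.21 = $7,326.62
Ending inventory (cost pool remaining) = $4,229.38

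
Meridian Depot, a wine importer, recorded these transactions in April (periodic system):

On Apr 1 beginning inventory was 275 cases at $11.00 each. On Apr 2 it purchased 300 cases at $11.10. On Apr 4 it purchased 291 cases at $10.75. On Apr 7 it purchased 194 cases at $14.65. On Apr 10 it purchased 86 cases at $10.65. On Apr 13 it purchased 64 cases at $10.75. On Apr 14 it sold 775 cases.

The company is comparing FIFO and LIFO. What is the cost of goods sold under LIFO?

COGS = $9,128.25

FIFO COGS: 275 @ $11.00 + 300 @ $11.10 + 200 @ $10.75 = $8,505.00
LIFO COGS: 64 @ $10.75 + 86 @ $10.65 + 194 @ $14.65 + 291 @ $10.75 + 140 @ $11.10 = $9,128.25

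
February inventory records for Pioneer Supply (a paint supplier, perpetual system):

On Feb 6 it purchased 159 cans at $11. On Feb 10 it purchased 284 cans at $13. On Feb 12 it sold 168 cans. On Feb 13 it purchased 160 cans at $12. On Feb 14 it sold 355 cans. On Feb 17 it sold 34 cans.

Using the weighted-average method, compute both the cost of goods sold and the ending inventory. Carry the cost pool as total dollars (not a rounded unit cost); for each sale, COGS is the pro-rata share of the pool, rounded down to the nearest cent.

After Feb 6: 159 on hand, pool $1,749.00 (≈ $11.0000 each)
After Feb 10: 443 on hand, pool $5,441.00 (≈ $12.2822 each)
Feb 12, sell 168: 168/443 × $5,441.00 → $2,063.40
After Feb 13: 435 on hand, pool $5,297.60 (≈ $12.1784 each)
Feb 14, sell 355: 355/435 × $5,297.60 → $4,323.32
Feb 17, sell 34: 34/80 × $974.28 → $414.06
Total COGS = $2,063.40 + $4,323.32 + $414.06 = $6,800.78
Ending inventory (cost pool remaining) = $560.22
Check: goods available $7,361.00 = COGS $6,800.78 + ending $560.22

COGS = $6,800.78; ending inventory = $560.22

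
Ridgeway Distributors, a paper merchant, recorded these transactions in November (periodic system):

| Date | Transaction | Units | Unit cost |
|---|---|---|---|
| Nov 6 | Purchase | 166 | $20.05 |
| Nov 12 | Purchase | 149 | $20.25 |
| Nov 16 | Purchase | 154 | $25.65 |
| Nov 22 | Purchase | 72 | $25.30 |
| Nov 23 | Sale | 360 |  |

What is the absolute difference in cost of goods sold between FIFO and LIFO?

$985.40

FIFO COGS: 166 @ $20.05 + 149 @ $20.25 + 45 @ $25.65 = $7,499.80
LIFO COGS: 72 @ $25.30 + 154 @ $25.65 + 134 @ $20.25 = $8,485.20
Difference = |$7,499.80 − $8,485.20| = $985.40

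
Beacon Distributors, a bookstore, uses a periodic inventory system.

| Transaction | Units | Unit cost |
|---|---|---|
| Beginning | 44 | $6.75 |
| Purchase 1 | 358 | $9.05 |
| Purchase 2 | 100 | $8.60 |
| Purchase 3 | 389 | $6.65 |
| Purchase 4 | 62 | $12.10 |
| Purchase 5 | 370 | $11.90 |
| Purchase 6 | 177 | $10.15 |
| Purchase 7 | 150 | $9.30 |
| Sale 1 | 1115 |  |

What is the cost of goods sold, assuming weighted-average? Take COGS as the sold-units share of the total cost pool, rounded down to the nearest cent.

COGS = $10,358.35

Sale 1, sell 1115: 1115/1650 × $15,328.50 → $10,358.35
Ending inventory (cost pool remaining) = $4,970.15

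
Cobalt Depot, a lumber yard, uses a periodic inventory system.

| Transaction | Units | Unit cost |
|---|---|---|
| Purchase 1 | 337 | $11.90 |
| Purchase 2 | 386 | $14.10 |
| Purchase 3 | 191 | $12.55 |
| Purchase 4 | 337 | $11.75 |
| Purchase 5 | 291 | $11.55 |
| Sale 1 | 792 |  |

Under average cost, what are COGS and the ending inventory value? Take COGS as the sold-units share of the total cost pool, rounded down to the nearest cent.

COGS = $9,846.45; ending inventory = $9,324.30

Sale 1, sell 792: 792/1542 × $19,170.75 → $9,846.45
Ending inventory (cost pool remaining) = $9,324.30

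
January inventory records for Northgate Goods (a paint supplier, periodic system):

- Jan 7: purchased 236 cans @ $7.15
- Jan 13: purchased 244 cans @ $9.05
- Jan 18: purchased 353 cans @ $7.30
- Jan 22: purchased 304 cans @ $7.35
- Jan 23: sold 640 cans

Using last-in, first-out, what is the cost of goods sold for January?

COGS = $4,687.20

Jan 23, 640 sold [LIFO — newest first]: 304 @ $7.35 + 336 @ $7.30 = $4,687.20
Ending inventory: 236 @ $7.15 + 244 @ $9.05 + 17 @ $7.30 = $4,019.70
Check: goods available $8,706.90 = COGS $4,687.20 + ending $4,019.70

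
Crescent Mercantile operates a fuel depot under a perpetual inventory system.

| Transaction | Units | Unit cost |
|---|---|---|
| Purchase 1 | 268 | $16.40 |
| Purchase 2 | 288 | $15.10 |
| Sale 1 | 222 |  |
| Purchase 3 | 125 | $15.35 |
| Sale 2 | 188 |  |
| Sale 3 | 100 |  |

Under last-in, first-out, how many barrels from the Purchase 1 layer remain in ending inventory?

171

Sale 1 (222) [LIFO — newest first]: 222 @ $15.10 = $3,352.20
Sale 2 (188) [LIFO — newest first]: 125 @ $15.35 + 63 @ $15.10 = $2,870.05
Sale 3 (100) [LIFO — newest first]: 3 @ $15.10 + 97 @ $16.40 = $1,636.10
Total COGS = $3,352.20 + $2,870.05 + $1,636.10 = $7,858.35
Ending inventory: 171 @ $16.40 = $2,804.40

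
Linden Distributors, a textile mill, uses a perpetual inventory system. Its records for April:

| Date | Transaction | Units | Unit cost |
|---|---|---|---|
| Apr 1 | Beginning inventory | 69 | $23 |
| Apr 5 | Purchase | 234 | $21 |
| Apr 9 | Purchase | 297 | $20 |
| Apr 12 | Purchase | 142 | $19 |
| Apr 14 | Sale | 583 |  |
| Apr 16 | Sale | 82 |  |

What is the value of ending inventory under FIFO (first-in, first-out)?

Apr 14, 583 sold [FIFO — oldest first]: 69 @ $23 + 234 @ $21 + 280 @ $20 = $12,101
Apr 16, 82 sold [FIFO — oldest first]: 17 @ $20 + 65 @ $19 = $1,575
Total COGS = $12,101 + $1,575 = $13,676
Ending inventory: 77 @ $19 = $1,463

Ending inventory = $1,463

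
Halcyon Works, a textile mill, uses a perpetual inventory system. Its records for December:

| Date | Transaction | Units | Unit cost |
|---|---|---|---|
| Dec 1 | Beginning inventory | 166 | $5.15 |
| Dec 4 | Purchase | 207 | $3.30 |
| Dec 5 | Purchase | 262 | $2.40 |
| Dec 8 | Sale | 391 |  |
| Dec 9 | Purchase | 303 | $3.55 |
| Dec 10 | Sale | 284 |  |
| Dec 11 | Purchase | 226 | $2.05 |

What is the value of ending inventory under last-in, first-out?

Dec 8, 391 sold [LIFO — newest first]: 262 @ $2.40 + 129 @ $3.30 = $1,054.50
Dec 10, 284 sold [LIFO — newest first]: 284 @ $3.55 = $1,008.20
Total COGS = $1,054.50 + $1,008.20 = $2,062.70
Ending inventory: 166 @ $5.15 + 78 @ $3.30 + 19 @ $3.55 + 226 @ $2.05 = $1,643.05
Check: goods available $3,705.75 = COGS $2,062.70 + ending $1,643.05

Ending inventory = $1,643.05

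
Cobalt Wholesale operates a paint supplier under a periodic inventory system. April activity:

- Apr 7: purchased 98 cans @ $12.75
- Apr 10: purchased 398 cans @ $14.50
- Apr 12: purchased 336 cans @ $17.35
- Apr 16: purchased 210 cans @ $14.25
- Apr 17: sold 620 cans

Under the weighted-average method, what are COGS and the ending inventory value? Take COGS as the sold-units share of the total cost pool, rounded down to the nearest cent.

COGS = $9,426.49; ending inventory = $6,416.11

Apr 17, sell 620: 620/1042 × $15,842.60 → $9,426.49
Ending inventory (cost pool remaining) = $6,416.11
Check: goods available $15,842.60 = COGS $9,426.49 + ending $6,416.11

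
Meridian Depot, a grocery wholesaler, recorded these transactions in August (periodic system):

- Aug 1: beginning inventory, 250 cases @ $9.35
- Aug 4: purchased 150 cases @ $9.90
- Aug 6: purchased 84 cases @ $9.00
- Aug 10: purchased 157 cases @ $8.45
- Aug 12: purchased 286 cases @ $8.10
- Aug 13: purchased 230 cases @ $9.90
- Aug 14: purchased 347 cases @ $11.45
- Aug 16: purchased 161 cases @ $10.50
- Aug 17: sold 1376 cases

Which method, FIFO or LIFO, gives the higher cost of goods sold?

LIFO

FIFO COGS: 250 @ $9.35 + 150 @ $9.90 + 84 @ $9.00 + 157 @ $8.45 + 286 @ $8.10 + 230 @ $9.90 + 219 @ $11.45 = $13,006.30
LIFO COGS: 161 @ $10.50 + 347 @ $11.45 + 230 @ $9.90 + 286 @ $8.10 + 157 @ $8.45 + 84 @ $9.00 + 111 @ $9.90 = $13,438.80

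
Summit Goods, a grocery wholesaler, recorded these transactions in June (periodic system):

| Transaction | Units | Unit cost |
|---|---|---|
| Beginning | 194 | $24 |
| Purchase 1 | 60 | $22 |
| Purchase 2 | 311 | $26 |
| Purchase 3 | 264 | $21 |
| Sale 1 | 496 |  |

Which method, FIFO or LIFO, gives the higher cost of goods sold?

FIFO COGS: 194 @ $24 + 60 @ $22 + 242 @ $26 = $12,268
LIFO COGS: 264 @ $21 + 232 @ $26 = $11,576

FIFO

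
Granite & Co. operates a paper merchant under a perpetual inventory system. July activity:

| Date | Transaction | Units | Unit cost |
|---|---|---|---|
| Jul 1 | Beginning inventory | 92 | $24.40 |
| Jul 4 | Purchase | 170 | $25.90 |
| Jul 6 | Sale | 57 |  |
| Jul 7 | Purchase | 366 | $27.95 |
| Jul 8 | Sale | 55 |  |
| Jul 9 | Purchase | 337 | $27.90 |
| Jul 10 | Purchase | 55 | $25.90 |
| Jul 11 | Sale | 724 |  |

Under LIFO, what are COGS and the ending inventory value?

Jul 6, 57 sold [LIFO — newest first]: 57 @ $25.90 = $1,476.30
Jul 8, 55 sold [LIFO — newest first]: 55 @ $27.95 = $1,537.25
Jul 11, 724 sold [LIFO — newest first]: 55 @ $25.90 + 337 @ $27.90 + 311 @ $27.95 + 21 @ $25.90 = $20,063.15
Total COGS = $1,476.30 + $1,537.25 + $20,063.15 = $23,076.70
Ending inventory: 92 @ $24.40 + 92 @ $25.90 = $4,627.60

COGS = $23,076.70; ending inventory = $4,627.60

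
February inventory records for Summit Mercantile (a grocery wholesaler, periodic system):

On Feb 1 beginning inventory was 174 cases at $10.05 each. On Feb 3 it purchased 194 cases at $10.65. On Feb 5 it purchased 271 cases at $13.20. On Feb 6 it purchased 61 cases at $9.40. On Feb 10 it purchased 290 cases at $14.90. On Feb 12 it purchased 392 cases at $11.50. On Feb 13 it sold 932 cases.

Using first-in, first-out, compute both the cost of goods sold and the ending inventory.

Feb 13, 932 sold [FIFO — oldest first]: 174 @ $10.05 + 194 @ $10.65 + 271 @ $13.20 + 61 @ $9.40 + 232 @ $14.90 = $11,422.20
Ending inventory: 58 @ $14.90 + 392 @ $11.50 = $5,372.20

COGS = $11,422.20; ending inventory = $5,372.20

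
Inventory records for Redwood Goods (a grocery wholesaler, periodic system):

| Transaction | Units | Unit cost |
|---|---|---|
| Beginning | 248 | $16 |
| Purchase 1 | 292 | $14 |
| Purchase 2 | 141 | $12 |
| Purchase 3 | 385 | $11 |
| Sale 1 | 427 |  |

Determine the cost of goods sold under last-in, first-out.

Sale 1 (427) [LIFO — newest first]: 385 @ $11 + 42 @ $12 = $4,739
Ending inventory: 248 @ $16 + 292 @ $14 + 99 @ $12 = $9,244
Check: goods available $13,983 = COGS $4,739 + ending $9,244

COGS = $4,739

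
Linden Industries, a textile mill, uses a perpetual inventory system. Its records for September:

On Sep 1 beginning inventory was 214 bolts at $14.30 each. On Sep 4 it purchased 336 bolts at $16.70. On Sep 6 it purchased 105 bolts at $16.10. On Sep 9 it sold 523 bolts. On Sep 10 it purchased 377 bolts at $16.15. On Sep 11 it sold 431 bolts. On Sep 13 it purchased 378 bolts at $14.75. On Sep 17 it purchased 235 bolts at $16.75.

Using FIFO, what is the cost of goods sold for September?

Sep 9, 523 sold [FIFO — oldest first]: 214 @ $14.30 + 309 @ $16.70 = $8,220.50
Sep 11, 431 sold [FIFO — oldest first]: 27 @ $16.70 + 105 @ $16.10 + 299 @ $16.15 = $6,970.25
Total COGS = $8,220.50 + $6,970.25 = $15,190.75
Ending inventory: 78 @ $16.15 + 378 @ $14.75 + 235 @ $16.75 = $10,771.45
Check: goods available $25,962.20 = COGS $15,190.75 + ending $10,771.45

COGS = $15,190.75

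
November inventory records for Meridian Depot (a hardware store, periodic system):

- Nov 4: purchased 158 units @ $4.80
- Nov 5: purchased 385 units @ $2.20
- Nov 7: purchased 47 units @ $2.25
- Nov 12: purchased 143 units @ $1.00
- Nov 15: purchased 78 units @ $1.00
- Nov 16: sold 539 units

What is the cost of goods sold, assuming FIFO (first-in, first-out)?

Nov 16, 539 sold [FIFO — oldest first]: 158 @ $4.80 + 381 @ $2.20 = $1,596.60
Ending inventory: 4 @ $2.20 + 47 @ $2.25 + 143 @ $1.00 + 78 @ $1.00 = $335.55
Check: goods available $1,932.15 = COGS $1,596.60 + ending $335.55

COGS = $1,596.60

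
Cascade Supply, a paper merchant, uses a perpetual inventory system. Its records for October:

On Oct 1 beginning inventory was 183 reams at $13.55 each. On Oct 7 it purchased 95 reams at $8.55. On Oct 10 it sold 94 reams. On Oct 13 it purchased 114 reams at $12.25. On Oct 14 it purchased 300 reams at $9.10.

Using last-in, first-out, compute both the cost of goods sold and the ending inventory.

Oct 10, 94 sold [LIFO — newest first]: 94 @ $8.55 = $803.70
Ending inventory: 183 @ $13.55 + 1 @ $8.55 + 114 @ $12.25 + 300 @ $9.10 = $6,614.70

COGS = $803.70; ending inventory = $6,614.70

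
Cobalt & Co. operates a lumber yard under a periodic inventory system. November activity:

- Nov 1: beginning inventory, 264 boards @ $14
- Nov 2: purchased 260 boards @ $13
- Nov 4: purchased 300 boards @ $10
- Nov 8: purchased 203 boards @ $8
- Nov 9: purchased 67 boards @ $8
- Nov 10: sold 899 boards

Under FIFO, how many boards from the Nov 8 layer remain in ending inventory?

128

Nov 10, 899 sold [FIFO — oldest first]: 264 @ $14 + 260 @ $13 + 300 @ $10 + 75 @ $8 = $10,676
Ending inventory: 128 @ $8 + 67 @ $8 = $1,560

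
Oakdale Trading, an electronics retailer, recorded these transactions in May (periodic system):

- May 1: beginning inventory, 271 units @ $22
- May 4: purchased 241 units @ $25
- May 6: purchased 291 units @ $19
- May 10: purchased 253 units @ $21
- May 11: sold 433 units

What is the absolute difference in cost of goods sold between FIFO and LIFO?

FIFO COGS: 271 @ $22 + 162 @ $25 = $10,012
LIFO COGS: 253 @ $21 + 180 @ $19 = $8,733
Difference = |$10,012 − $8,733| = $1,279

$1,279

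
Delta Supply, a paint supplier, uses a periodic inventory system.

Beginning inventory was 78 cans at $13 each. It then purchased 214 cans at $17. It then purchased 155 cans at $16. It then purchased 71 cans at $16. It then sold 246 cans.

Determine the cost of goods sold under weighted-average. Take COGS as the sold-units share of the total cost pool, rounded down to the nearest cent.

Sale 1, sell 246: 246/518 × $8,268.00 → $3,926.50
Ending inventory (cost pool remaining) = $4,341.50
Check: goods available $8,268.00 = COGS $3,926.50 + ending $4,341.50

COGS = $3,926.50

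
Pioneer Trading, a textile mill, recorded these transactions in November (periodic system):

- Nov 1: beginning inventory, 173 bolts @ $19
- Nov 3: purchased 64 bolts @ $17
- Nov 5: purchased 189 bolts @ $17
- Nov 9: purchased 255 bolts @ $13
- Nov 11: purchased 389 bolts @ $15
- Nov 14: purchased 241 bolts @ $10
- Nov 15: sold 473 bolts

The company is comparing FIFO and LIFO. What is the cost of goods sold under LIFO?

COGS = $5,890

FIFO COGS: 173 @ $19 + 64 @ $17 + 189 @ $17 + 47 @ $13 = $8,199
LIFO COGS: 241 @ $10 + 232 @ $15 = $5,890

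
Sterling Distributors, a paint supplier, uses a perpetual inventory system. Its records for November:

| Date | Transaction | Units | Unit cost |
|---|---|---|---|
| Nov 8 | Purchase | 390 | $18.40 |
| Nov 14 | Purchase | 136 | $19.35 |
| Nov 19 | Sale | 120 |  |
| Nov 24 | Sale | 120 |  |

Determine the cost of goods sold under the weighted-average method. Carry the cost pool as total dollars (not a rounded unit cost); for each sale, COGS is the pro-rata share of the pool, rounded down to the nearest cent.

After Nov 8: 390 on hand, pool $7,176.00 (≈ $18.4000 each)
After Nov 14: 526 on hand, pool $9,807.60 (≈ $18.6456 each)
Nov 19, sell 120: 120/526 × $9,807.60 → $2,237.47
Nov 24, sell 120: 120/406 × $7,570.13 → $2,237.47
Total COGS = $2,237.47 + $2,237.47 = $4,474.94
Ending inventory (cost pool remaining) = $5,332.66

COGS = $4,474.94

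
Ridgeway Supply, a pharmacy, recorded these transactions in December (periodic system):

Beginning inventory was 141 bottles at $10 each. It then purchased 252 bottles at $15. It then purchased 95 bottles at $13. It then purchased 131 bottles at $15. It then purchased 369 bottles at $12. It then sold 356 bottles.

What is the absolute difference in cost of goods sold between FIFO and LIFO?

$363

FIFO COGS: 141 @ $10 + 215 @ $15 = $4,635
LIFO COGS: 356 @ $12 = $4,272
Difference = |$4,635 − $4,272| = $363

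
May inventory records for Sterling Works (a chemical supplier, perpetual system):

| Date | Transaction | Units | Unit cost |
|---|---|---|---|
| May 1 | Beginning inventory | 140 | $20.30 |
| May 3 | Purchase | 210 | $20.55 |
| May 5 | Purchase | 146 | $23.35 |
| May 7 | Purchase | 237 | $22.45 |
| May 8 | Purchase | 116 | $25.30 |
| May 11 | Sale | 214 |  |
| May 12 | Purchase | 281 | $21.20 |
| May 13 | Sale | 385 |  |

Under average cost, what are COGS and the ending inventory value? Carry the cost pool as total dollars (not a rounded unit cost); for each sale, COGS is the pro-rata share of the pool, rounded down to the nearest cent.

After May 1: 140 on hand, pool $2,842.00 (≈ $20.3000 each)
After May 3: 350 on hand, pool $7,157.50 (≈ $20.4500 each)
After May 5: 496 on hand, pool $10,566.60 (≈ $21.3036 each)
After May 7: 733 on hand, pool $15,887.25 (≈ $21.6743 each)
After May 8: 849 on hand, pool $18,822.05 (≈ $22.1697 each)
May 11, sell 214: 214/849 × $18,822.05 → $4,744.30
After May 12: 916 on hand, pool $20,034.95 (≈ $21.8722 each)
May 13, sell 385: 385/916 × $20,034.95 → $8,420.80
Total COGS = $4,744.30 + $8,420.80 = $13,165.10
Ending inventory (cost pool remaining) = $11,614.15

COGS = $13,165.10; ending inventory = $11,614.15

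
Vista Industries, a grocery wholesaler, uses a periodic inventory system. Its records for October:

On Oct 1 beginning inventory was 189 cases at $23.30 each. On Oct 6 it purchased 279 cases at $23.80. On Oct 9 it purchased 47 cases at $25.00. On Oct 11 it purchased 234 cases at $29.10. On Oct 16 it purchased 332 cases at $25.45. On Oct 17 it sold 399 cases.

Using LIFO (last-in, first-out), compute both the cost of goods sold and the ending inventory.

COGS = $10,399.10; ending inventory = $17,078.60

Oct 17, 399 sold [LIFO — newest first]: 332 @ $25.45 + 67 @ $29.10 = $10,399.10
Ending inventory: 189 @ $23.30 + 279 @ $23.80 + 47 @ $25.00 + 167 @ $29.10 = $17,078.60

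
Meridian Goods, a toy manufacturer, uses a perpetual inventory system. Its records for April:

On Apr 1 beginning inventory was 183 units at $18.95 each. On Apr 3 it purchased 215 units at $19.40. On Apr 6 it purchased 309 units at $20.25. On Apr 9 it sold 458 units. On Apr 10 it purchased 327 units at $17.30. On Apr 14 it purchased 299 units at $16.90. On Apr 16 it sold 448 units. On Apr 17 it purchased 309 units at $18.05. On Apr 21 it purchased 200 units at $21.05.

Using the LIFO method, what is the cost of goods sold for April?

Apr 9, 458 sold [LIFO — newest first]: 309 @ $20.25 + 149 @ $19.40 = $9,147.85
Apr 16, 448 sold [LIFO — newest first]: 299 @ $16.90 + 149 @ $17.30 = $7,630.80
Total COGS = $9,147.85 + $7,630.80 = $16,778.65
Ending inventory: 183 @ $18.95 + 66 @ $19.40 + 178 @ $17.30 + 309 @ $18.05 + 200 @ $21.05 = $17,615.10
Check: goods available $34,393.75 = COGS $16,778.65 + ending $17,615.10

COGS = $16,778.65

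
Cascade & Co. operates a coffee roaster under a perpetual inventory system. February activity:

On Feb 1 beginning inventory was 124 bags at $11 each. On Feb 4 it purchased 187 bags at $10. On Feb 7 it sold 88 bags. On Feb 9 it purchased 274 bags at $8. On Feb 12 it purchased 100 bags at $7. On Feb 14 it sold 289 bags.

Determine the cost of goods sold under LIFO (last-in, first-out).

Feb 7, 88 sold [LIFO — newest first]: 88 @ $10 = $880
Feb 14, 289 sold [LIFO — newest first]: 100 @ $7 + 189 @ $8 = $2,212
Total COGS = $880 + $2,212 = $3,092
Ending inventory: 124 @ $11 + 99 @ $10 + 85 @ $8 = $3,034
Check: goods available $6,126 = COGS $3,092 + ending $3,034

COGS = $3,092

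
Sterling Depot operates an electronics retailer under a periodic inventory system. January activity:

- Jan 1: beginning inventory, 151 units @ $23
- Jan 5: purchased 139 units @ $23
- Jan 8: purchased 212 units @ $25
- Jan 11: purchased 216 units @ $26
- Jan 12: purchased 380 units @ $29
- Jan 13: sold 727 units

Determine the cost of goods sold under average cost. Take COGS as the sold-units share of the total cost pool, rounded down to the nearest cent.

Jan 13, sell 727: 727/1098 × $28,606.00 → $18,940.40
Ending inventory (cost pool remaining) = $9,665.60

COGS = $18,940.40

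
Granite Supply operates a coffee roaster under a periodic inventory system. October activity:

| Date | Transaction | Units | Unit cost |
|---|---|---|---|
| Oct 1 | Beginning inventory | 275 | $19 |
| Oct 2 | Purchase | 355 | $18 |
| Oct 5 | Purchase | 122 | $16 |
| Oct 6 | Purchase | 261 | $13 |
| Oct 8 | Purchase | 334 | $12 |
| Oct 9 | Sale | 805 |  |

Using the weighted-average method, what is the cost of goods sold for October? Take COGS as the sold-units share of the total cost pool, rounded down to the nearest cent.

Oct 9, sell 805: 805/1347 × $20,968.00 → $12,530.98
Ending inventory (cost pool remaining) = $8,437.02

COGS = $12,530.98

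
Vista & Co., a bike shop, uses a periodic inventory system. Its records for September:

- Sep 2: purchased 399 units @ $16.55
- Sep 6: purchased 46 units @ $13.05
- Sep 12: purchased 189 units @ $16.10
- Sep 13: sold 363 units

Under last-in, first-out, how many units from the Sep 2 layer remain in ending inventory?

Sep 13, 363 sold [LIFO — newest first]: 189 @ $16.10 + 46 @ $13.05 + 128 @ $16.55 = $5,761.60
Ending inventory: 271 @ $16.55 = $4,485.05

271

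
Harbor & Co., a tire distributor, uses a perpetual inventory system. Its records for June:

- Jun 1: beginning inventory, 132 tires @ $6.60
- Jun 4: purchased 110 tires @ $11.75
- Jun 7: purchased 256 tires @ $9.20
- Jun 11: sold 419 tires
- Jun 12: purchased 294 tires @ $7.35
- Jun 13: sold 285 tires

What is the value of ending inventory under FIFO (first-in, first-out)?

Ending inventory = $646.80

Jun 11, 419 sold [FIFO — oldest first]: 132 @ $6.60 + 110 @ $11.75 + 177 @ $9.20 = $3,792.10
Jun 13, 285 sold [FIFO — oldest first]: 79 @ $9.20 + 206 @ $7.35 = $2,240.90
Total COGS = $3,792.10 + $2,240.90 = $6,033.00
Ending inventory: 88 @ $7.35 = $646.80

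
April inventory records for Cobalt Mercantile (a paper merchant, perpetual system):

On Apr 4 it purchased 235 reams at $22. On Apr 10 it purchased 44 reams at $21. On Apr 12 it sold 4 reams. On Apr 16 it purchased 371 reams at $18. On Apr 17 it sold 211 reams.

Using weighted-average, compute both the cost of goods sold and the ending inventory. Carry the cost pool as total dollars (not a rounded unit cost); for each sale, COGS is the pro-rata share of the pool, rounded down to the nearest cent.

After Apr 4: 235 on hand, pool $5,170.00 (≈ $22.0000 each)
After Apr 10: 279 on hand, pool $6,094.00 (≈ $21.8423 each)
Apr 12, sell 4: 4/279 × $6,094.00 → $87.36
After Apr 16: 646 on hand, pool $12,684.64 (≈ $19.6357 each)
Apr 17, sell 211: 211/646 × $12,684.64 → $4,143.12
Total COGS = $87.36 + $4,143.12 = $4,230.48
Ending inventory (cost pool remaining) = $8,541.52
Check: goods available $12,772.00 = COGS $4,230.48 + ending $8,541.52

COGS = $4,230.48; ending inventory = $8,541.52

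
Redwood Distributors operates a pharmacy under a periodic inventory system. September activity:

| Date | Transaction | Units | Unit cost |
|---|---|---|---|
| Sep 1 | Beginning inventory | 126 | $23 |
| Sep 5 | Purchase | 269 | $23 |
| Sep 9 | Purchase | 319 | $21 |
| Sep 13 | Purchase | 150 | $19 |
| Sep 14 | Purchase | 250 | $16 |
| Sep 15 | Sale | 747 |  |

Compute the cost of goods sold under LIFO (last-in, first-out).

Sep 15, 747 sold [LIFO — newest first]: 250 @ $16 + 150 @ $19 + 319 @ $21 + 28 @ $23 = $14,193
Ending inventory: 126 @ $23 + 241 @ $23 = $8,441

COGS = $14,193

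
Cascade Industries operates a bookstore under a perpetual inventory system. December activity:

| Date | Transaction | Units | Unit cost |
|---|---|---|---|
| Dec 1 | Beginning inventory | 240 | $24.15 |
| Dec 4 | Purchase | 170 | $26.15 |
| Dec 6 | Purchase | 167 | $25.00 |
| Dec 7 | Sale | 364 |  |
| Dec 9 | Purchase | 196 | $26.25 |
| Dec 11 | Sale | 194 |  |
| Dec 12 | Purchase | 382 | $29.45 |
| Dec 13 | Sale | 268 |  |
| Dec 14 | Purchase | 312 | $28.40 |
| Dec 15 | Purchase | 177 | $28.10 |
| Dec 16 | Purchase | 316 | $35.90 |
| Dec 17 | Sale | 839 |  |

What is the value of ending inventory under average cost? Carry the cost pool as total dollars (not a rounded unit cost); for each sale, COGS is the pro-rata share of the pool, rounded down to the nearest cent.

After Dec 1: 240 on hand, pool $5,796.00 (≈ $24.1500 each)
After Dec 4: 410 on hand, pool $10,241.50 (≈ $24.9793 each)
After Dec 6: 577 on hand, pool $14,416.50 (≈ $24.9853 each)
Dec 7, sell 364: 364/577 × $14,416.50 → $9,094.63
After Dec 9: 409 on hand, pool $10,466.87 (≈ $25.5914 each)
Dec 11, sell 194: 194/409 × $10,466.87 → $4,964.72
After Dec 12: 597 on hand, pool $16,752.05 (≈ $28.0604 each)
Dec 13, sell 268: 268/597 × $16,752.05 → $7,520.18
After Dec 14: 641 on hand, pool $18,092.67 (≈ $28.2257 each)
After Dec 15: 818 on hand, pool $23,066.37 (≈ $28.1985 each)
After Dec 16: 1134 on hand, pool $34,410.77 (≈ $30.3446 each)
Dec 17, sell 839: 839/1134 × $34,410.77 → $25,459.11
Total COGS = $9,094.63 + $4,964.72 + $7,520.18 + $25,459.11 = $47,038.64
Ending inventory (cost pool remaining) = $8,951.66
Check: goods available $55,990.30 = COGS $47,038.64 + ending $8,951.66

Ending inventory = $8,951.66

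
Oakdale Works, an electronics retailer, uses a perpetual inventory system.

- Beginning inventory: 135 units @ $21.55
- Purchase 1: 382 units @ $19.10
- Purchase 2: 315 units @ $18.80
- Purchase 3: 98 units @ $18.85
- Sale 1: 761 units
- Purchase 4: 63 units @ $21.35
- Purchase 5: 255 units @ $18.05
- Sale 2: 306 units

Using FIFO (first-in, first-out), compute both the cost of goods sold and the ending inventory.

Sale 1 (761) [FIFO — oldest first]: 135 @ $21.55 + 382 @ $19.10 + 244 @ $18.80 = $14,792.65
Sale 2 (306) [FIFO — oldest first]: 71 @ $18.80 + 98 @ $18.85 + 63 @ $21.35 + 74 @ $18.05 = $5,862.85
Total COGS = $14,792.65 + $5,862.85 = $20,655.50
Ending inventory: 181 @ $18.05 = $3,267.05

COGS = $20,655.50; ending inventory = $3,267.05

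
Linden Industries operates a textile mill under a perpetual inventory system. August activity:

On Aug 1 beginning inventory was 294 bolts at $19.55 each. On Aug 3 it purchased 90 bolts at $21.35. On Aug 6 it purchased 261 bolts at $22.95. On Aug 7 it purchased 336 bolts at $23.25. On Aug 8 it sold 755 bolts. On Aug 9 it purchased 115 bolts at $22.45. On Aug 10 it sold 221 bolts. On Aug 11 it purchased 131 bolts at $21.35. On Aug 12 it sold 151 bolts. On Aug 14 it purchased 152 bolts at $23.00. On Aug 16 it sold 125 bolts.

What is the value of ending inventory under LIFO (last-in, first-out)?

Ending inventory = $2,576.00

Aug 8, 755 sold [LIFO — newest first]: 336 @ $23.25 + 261 @ $22.95 + 90 @ $21.35 + 68 @ $19.55 = $17,052.85
Aug 10, 221 sold [LIFO — newest first]: 115 @ $22.45 + 106 @ $19.55 = $4,654.05
Aug 12, 151 sold [LIFO — newest first]: 131 @ $21.35 + 20 @ $19.55 = $3,187.85
Aug 16, 125 sold [LIFO — newest first]: 125 @ $23.00 = $2,875.00
Total COGS = $17,052.85 + $4,654.05 + $3,187.85 + $2,875.00 = $27,769.75
Ending inventory: 100 @ $19.55 + 27 @ $23.00 = $2,576.00
Check: goods available $30,345.75 = COGS $27,769.75 + ending $2,576.00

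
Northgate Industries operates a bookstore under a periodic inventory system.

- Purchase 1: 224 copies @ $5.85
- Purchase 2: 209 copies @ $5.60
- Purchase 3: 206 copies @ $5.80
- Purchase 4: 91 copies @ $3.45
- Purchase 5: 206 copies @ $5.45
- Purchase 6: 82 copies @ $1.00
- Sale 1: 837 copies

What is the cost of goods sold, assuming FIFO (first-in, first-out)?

COGS = $4,572.70

Sale 1 (837) [FIFO — oldest first]: 224 @ $5.85 + 209 @ $5.60 + 206 @ $5.80 + 91 @ $3.45 + 107 @ $5.45 = $4,572.70
Ending inventory: 99 @ $5.45 + 82 @ $1.00 = $621.55
Check: goods available $5,194.25 = COGS $4,572.70 + ending $621.55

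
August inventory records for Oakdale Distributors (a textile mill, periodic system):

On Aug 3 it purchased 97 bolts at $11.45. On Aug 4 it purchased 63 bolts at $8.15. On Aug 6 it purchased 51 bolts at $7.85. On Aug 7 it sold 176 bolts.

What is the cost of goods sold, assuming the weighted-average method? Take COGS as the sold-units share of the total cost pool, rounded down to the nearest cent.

COGS = $1,688.64

Aug 7, sell 176: 176/211 × $2,024.45 → $1,688.64
Ending inventory (cost pool remaining) = $335.81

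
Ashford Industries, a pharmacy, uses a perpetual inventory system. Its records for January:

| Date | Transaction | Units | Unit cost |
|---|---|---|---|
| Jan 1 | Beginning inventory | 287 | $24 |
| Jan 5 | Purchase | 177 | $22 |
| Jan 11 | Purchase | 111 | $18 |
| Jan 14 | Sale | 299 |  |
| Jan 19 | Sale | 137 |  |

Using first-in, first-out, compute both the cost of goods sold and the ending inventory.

Jan 14, 299 sold [FIFO — oldest first]: 287 @ $24 + 12 @ $22 = $7,152
Jan 19, 137 sold [FIFO — oldest first]: 137 @ $22 = $3,014
Total COGS = $7,152 + $3,014 = $10,166
Ending inventory: 28 @ $22 + 111 @ $18 = $2,614
Check: goods available $12,780 = COGS $10,166 + ending $2,614

COGS = $10,166; ending inventory = $2,614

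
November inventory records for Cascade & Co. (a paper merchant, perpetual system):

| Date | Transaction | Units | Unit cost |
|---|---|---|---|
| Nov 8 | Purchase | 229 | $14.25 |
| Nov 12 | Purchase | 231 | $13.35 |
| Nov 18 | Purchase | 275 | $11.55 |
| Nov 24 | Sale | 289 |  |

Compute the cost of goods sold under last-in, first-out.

COGS = $3,363.15

Nov 24, 289 sold [LIFO — newest first]: 275 @ $11.55 + 14 @ $13.35 = $3,363.15
Ending inventory: 229 @ $14.25 + 217 @ $13.35 = $6,160.20
Check: goods available $9,523.35 = COGS $3,363.15 + ending $6,160.20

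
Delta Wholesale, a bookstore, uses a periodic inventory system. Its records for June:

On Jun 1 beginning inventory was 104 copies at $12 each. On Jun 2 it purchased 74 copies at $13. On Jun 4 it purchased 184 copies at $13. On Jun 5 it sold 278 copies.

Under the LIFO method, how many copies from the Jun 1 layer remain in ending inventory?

Jun 5, 278 sold [LIFO — newest first]: 184 @ $13 + 74 @ $13 + 20 @ $12 = $3,594
Ending inventory: 84 @ $12 = $1,008

84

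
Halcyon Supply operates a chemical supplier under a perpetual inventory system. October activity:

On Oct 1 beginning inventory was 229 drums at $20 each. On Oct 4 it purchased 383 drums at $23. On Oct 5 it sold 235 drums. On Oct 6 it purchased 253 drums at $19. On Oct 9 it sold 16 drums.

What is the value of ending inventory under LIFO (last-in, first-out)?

Oct 5, 235 sold [LIFO — newest first]: 235 @ $23 = $5,405
Oct 9, 16 sold [LIFO — newest first]: 16 @ $19 = $304
Total COGS = $5,405 + $304 = $5,709
Ending inventory: 229 @ $20 + 148 @ $23 + 237 @ $19 = $12,487

Ending inventory = $12,487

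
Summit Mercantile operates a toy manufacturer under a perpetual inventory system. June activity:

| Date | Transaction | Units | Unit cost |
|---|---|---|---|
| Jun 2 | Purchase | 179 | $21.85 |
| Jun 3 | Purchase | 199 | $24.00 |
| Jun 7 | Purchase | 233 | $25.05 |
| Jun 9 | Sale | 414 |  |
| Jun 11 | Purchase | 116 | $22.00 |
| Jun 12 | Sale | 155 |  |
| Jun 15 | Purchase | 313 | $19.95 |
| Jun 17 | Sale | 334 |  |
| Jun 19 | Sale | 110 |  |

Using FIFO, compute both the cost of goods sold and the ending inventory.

Jun 9, 414 sold [FIFO — oldest first]: 179 @ $21.85 + 199 @ $24.00 + 36 @ $25.05 = $9,588.95
Jun 12, 155 sold [FIFO — oldest first]: 155 @ $25.05 = $3,882.75
Jun 17, 334 sold [FIFO — oldest first]: 42 @ $25.05 + 116 @ $22.00 + 176 @ $19.95 = $7,115.30
Jun 19, 110 sold [FIFO — oldest first]: 110 @ $19.95 = $2,194.50
Total COGS = $9,588.95 + $3,882.75 + $7,115.30 + $2,194.50 = $22,781.50
Ending inventory: 27 @ $19.95 = $538.65

COGS = $22,781.50; ending inventory = $538.65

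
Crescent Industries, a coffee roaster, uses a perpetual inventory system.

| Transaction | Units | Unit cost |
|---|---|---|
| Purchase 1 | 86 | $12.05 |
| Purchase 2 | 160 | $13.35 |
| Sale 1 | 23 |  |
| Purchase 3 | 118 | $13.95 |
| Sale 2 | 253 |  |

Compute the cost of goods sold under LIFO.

Sale 1 (23) [LIFO — newest first]: 23 @ $13.35 = $307.05
Sale 2 (253) [LIFO — newest first]: 118 @ $13.95 + 135 @ $13.35 = $3,448.35
Total COGS = $307.05 + $3,448.35 = $3,755.40
Ending inventory: 86 @ $12.05 + 2 @ $13.35 = $1,063.00

COGS = $3,755.40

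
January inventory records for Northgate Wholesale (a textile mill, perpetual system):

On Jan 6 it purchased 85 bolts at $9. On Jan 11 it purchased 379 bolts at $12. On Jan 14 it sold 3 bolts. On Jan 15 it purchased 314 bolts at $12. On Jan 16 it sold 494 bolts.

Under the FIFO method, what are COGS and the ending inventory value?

COGS = $5,709; ending inventory = $3,372

Jan 14, 3 sold [FIFO — oldest first]: 3 @ $9 = $27
Jan 16, 494 sold [FIFO — oldest first]: 82 @ $9 + 379 @ $12 + 33 @ $12 = $5,682
Total COGS = $27 + $5,682 = $5,709
Ending inventory: 281 @ $12 = $3,372
Check: goods available $9,081 = COGS $5,709 + ending $3,372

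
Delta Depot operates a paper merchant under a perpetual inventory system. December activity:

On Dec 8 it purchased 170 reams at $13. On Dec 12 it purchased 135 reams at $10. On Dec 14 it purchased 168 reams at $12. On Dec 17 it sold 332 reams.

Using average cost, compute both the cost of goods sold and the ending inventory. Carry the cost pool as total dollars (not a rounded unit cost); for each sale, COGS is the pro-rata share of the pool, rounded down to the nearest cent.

COGS = $3,913.80; ending inventory = $1,662.20

After Dec 8: 170 on hand, pool $2,210.00 (≈ $13.0000 each)
After Dec 12: 305 on hand, pool $3,560.00 (≈ $11.6721 each)
After Dec 14: 473 on hand, pool $5,576.00 (≈ $11.7886 each)
Dec 17, sell 332: 332/473 × $5,576.00 → $3,913.80
Ending inventory (cost pool remaining) = $1,662.20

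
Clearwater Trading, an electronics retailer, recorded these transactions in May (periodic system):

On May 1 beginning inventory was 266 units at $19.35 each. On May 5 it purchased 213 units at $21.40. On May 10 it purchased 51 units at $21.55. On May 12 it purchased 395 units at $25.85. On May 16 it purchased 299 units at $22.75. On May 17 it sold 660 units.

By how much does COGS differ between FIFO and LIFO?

$1,969.25

FIFO COGS: 266 @ $19.35 + 213 @ $21.40 + 51 @ $21.55 + 130 @ $25.85 = $14,164.85
LIFO COGS: 299 @ $22.75 + 361 @ $25.85 = $16,134.10
Difference = |$14,164.85 − $16,134.10| = $1,969.25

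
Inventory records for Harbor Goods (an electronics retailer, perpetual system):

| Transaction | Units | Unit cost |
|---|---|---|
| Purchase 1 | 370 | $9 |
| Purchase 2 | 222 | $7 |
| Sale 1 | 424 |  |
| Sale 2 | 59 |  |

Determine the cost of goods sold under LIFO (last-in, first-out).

Sale 1 (424) [LIFO — newest first]: 222 @ $7 + 202 @ $9 = $3,372
Sale 2 (59) [LIFO — newest first]: 59 @ $9 = $531
Total COGS = $3,372 + $531 = $3,903
Ending inventory: 109 @ $9 = $981

COGS = $3,903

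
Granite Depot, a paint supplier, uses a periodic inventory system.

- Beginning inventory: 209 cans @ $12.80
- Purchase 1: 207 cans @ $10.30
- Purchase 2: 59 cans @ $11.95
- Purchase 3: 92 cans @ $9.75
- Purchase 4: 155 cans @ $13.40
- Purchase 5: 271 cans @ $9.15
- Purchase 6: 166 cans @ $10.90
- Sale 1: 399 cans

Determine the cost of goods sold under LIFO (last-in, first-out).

COGS = $3,941.35

Sale 1 (399) [LIFO — newest first]: 166 @ $10.90 + 233 @ $9.15 = $3,941.35
Ending inventory: 209 @ $12.80 + 207 @ $10.30 + 59 @ $11.95 + 92 @ $9.75 + 155 @ $13.40 + 38 @ $9.15 = $8,834.05
Check: goods available $12,775.40 = COGS $3,941.35 + ending $8,834.05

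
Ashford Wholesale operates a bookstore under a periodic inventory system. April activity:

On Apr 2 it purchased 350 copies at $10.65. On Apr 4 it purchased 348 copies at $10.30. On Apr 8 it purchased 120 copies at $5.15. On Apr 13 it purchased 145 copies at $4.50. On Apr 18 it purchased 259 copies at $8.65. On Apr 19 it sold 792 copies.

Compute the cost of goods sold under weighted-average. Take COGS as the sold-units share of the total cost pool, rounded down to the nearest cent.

Apr 19, sell 792: 792/1222 × $10,822.75 → $7,014.41
Ending inventory (cost pool remaining) = $3,808.34
Check: goods available $10,822.75 = COGS $7,014.41 + ending $3,808.34

COGS = $7,014.41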